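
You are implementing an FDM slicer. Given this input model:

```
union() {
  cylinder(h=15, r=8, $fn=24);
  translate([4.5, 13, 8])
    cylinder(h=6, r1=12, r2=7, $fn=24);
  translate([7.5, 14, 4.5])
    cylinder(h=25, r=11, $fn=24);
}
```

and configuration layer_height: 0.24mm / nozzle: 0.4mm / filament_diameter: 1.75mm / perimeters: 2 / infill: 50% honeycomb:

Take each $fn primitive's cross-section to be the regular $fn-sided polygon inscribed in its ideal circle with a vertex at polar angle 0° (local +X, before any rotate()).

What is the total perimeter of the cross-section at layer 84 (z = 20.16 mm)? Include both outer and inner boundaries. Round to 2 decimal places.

68.92 mm

At z = 20.16 mm: the cylinder does not reach this height (z outside [0, 15]); the cone at (4.5, 13) is not intersected at this z (z outside [8, 14]); the cylinder at (7.5, 14): section is a regular 24-gon, circumradius r=11 (perimeter = 2·24·11.000·sin(180°/24) = 68.92 mm); Combining (union): only the r=11 cylinder at (7.5, 14) is present, so the union is just that shape — boundary = 68.92 mm. Overall, the cross-section is a single solid region. Total boundary length (outer) = 68.92 mm.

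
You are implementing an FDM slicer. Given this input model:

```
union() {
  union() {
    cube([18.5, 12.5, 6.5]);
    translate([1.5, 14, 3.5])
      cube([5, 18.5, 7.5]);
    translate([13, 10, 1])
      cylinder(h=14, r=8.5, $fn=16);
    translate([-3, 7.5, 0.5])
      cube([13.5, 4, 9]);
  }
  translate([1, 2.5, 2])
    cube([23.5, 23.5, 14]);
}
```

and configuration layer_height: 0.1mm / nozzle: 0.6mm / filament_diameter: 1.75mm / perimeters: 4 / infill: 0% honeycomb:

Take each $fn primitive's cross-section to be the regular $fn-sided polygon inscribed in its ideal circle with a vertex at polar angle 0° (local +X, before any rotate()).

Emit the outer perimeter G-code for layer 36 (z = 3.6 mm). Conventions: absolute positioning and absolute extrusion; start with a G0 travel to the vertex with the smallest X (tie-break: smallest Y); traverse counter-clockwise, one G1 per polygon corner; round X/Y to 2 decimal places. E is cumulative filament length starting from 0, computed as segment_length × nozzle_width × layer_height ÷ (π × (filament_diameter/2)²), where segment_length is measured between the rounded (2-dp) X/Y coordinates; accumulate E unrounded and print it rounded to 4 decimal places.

At z = 3.6 mm: the cube (footprint 18.5×12.5) is included at this height; the cube at (1.5, 14) is present — its section is the full 5×18.5 rectangle; the r=8.5 cylinder at (13, 10) contributes a regular 16-gon of circumradius 8.5; the cube at (-3, 7.5) is present — its section is the full 13.5×4 rectangle; Taking the union: the regions partially overlap (shared area 174.78 mm²), so overlapping operands fuse into one piece — 1 connected region; the cube at (1, 2.5) is present — its section is the full 23.5×23.5 rectangle; Combining (union): the regions partially overlap (shared area 323.41 mm²), so overlapping operands fuse into one piece — 1 connected region. The outline is a single polygon with 16 vertices. Extrusion per mm of travel: 0.6 × 0.1 / (π × 0.875²) = 0.024945. Accumulating E over each segment gives final E = 2.9934.

G0 X-3.00 Y7.50 Z3.60
G1 X0.00 Y7.50 E0.0748
G1 X0.00 Y0.00 E0.2619
G1 X18.50 Y0.00 E0.7234
G1 X18.50 Y2.50 E0.7858
G1 X24.50 Y2.50 E0.9354
G1 X24.50 Y26.00 E1.5217
G1 X6.50 Y26.00 E1.9707
G1 X6.50 Y32.50 E2.1328
G1 X1.50 Y32.50 E2.2575
G1 X1.50 Y26.00 E2.4197
G1 X1.00 Y26.00 E2.4321
G1 X1.00 Y12.50 E2.7689
G1 X0.00 Y12.50 E2.7939
G1 X0.00 Y11.50 E2.8188
G1 X-3.00 Y11.50 E2.8936
G1 X-3.00 Y7.50 E2.9934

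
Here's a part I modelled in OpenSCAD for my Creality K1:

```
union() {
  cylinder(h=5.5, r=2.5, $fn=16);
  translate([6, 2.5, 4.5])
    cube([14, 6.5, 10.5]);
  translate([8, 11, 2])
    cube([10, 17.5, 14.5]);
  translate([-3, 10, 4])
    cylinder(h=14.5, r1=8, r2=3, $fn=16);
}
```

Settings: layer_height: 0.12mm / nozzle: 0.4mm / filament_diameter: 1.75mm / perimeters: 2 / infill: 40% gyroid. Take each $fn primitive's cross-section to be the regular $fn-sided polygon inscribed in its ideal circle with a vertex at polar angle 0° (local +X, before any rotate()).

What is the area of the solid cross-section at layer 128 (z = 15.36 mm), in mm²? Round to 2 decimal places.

At z = 15.36 mm: the cylinder does not reach this height (z outside [0, 5.5]); the cube at (6, 2.5) is not intersected at this z (z outside [4.5, 15]); the 10×17.5 cube at (8, 11) contributes its full rectangle (area 175.00 mm²); the cone at (-3, 10) (r1=8→r2=3) has section circumradius 4.083 here — a regular 16-gon (area = (16/2)·4.083²·sin(360°/16) = 51.03 mm²); Taking the union: the 2 present regions are separate (no shared area or edge), so areas and boundary lengths simply add and each stays a separate island — area = 226.03 mm². Overall, the cross-section has 2 separate islands. Net area = 226.03 mm².

226.03 mm²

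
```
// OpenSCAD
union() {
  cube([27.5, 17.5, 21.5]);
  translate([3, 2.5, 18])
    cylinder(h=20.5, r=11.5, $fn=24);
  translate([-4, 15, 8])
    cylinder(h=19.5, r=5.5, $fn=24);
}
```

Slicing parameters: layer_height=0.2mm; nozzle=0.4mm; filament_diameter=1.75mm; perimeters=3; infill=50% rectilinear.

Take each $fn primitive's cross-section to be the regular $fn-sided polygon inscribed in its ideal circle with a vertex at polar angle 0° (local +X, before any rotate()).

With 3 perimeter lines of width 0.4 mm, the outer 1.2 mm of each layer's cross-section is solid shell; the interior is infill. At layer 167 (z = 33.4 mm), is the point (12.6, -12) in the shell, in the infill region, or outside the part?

outside

At z = 33.4 mm: the cube is absent (z outside [0, 21.5]); the r=11.5 cylinder at (3, 2.5) contributes a regular 24-gon of circumradius 11.5; the cylinder at (-4, 15) is not intersected at this z (z outside [8, 27.5]); Combining (union): only the r=11.5 cylinder at (3, 2.5) is present, so the union is just that shape — 1 connected region. Overall, the cross-section is a single solid region. The nearest boundary edge runs (8.75, -7.46)→(11.13, -5.63); distance from the point to it = 5.95 mm. The point is not inside any of the regions above, so it lies outside the cross-section (5.95 mm from the nearest boundary).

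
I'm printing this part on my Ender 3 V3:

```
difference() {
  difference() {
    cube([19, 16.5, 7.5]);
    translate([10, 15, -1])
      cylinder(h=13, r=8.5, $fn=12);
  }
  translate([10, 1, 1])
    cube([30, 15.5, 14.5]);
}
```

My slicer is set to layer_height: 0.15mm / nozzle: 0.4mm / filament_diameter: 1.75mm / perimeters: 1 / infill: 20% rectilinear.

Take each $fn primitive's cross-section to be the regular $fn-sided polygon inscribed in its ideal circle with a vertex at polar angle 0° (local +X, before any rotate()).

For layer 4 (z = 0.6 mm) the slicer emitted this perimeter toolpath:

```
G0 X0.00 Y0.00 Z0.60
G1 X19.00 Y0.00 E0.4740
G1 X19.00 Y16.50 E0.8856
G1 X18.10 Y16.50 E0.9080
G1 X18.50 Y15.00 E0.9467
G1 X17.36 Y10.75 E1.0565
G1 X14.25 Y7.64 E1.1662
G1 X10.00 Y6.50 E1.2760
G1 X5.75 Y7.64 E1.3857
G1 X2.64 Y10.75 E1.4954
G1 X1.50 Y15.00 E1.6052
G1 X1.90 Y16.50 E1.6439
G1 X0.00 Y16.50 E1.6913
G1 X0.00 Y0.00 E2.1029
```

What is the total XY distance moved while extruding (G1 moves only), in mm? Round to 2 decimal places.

84.30 mm

Sum the Euclidean lengths of each G1 segment: total = 84.30 mm.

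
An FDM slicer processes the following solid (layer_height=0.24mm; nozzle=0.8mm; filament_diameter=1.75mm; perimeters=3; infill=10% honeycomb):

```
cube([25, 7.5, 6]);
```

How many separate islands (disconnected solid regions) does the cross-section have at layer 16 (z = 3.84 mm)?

At z = 3.84 mm: the 25×7.5 cube contributes its full rectangle. Overall, the cross-section is a single solid region. Island count = 1.

1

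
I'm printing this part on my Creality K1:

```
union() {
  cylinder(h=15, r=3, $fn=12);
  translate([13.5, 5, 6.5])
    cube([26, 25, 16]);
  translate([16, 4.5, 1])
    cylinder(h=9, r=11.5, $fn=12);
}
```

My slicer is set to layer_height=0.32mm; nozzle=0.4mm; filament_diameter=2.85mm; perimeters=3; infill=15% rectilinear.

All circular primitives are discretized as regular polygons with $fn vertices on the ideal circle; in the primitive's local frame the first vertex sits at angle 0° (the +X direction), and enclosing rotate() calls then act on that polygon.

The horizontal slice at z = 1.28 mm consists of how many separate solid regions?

2

At z = 1.28 mm: the cylinder: section is a regular 12-gon, circumradius r=3; the cube at (13.5, 5) does not reach this height (z outside [6.5, 22.5]); the r=11.5 cylinder at (16, 4.5) contributes a regular 12-gon of circumradius 11.5; Combining (union): the 2 present regions are separate (no shared area or edge), so areas and boundary lengths simply add and each stays a separate island — 2 connected regions. The result has 2 disconnected regions.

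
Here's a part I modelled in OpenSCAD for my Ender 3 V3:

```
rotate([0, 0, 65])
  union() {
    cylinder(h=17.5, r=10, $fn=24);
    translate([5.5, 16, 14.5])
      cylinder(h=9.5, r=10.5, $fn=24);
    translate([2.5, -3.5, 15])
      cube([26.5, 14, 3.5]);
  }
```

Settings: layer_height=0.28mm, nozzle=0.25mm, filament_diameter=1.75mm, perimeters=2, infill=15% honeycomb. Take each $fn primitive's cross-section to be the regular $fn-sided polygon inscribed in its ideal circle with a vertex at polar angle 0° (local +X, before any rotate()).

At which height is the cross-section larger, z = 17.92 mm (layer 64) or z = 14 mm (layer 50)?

layer 64 (z = 17.92 mm)

Layer 64 (z = 17.92): the cylinder does not reach this height (z outside [0, 17.5]); the r=10.5 cylinder at (5.5, 16) gives a regular 24-gon of circumradius 10.5 (constant along its height) (area = (24/2)·10.500²·sin(360°/24) = 342.42 mm²); the 26.5×14 cube at (2.5, -3.5) contributes its full rectangle (area 371.00 mm²); Merging all regions: the regions partially overlap — summed areas 713.42 mm² minus the doubly-counted overlap 45.35 mm² gives 668.07 mm² — area = 668.07 mm²; (whole slice rotated 65° about Z — lengths, areas and connectivity unchanged). So its area = 668.07 mm². Layer 50 (z = 14): the r=10 cylinder contributes a regular 24-gon of circumradius 10 (area = (24/2)·10.000²·sin(360°/24) = 310.58 mm²); the cylinder at (5.5, 16) is not intersected at this z (z outside [14.5, 24]); the cube at (2.5, -3.5) is absent (z outside [15, 18.5]); Combining (union): only the r=10 cylinder is present, so the union is just that shape — area = 310.58 mm²; (whole slice rotated 65° about Z — lengths, areas and connectivity unchanged). So its area = 310.58 mm². Layer 64 is larger (668.07 vs 310.58 mm²).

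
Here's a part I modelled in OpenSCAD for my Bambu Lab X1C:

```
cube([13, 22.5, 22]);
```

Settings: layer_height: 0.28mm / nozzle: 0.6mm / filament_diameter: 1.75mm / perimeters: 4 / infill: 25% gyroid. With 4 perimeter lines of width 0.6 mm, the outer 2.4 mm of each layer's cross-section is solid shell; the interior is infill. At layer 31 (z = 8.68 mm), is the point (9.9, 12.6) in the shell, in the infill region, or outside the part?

infill

At z = 8.68 mm: the 13×22.5 cube contributes its full rectangle. Overall, the cross-section is a single solid region. The nearest boundary edge runs (13.00, 0.00)→(13.00, 22.50); distance from the point to it = 3.10 mm. The point is inside the cross-section and 3.10 mm from the nearest boundary — more than the 2.4 mm shell width (4 × 0.6), so it's in the infill interior.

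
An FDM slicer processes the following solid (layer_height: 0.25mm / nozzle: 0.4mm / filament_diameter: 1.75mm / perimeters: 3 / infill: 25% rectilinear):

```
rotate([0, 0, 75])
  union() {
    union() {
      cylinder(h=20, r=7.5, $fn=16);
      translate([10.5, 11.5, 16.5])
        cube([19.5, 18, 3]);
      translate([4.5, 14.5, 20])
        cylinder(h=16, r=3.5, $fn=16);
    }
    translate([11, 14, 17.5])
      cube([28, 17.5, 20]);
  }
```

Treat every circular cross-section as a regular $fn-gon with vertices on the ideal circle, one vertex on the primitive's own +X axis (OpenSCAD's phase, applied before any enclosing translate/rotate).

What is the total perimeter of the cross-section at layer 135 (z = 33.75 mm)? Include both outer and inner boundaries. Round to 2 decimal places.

112.85 mm

At z = 33.75 mm: the cylinder is absent (z outside [0, 20]); the cube at (10.5, 11.5) is absent (z outside [16.5, 19.5]); the r=3.5 cylinder at (4.5, 14.5) contributes a regular 16-gon of circumradius 3.5 (perimeter = 2·16·3.500·sin(180°/16) = 21.85 mm); Taking the union: only the r=3.5 cylinder at (4.5, 14.5) is present, so the union is just that shape — boundary = 21.85 mm; the 28×17.5 cube at (11, 14) contributes its full rectangle (perimeter 91.00 mm); Merging all regions: the 2 present regions are separate (no shared area or edge), so areas and boundary lengths simply add and each stays a separate island — boundary = 112.85 mm; (whole slice rotated 75° about Z — lengths, areas and connectivity unchanged). Overall, the cross-section has 2 separate islands. Total boundary length (outer) = 112.85 mm.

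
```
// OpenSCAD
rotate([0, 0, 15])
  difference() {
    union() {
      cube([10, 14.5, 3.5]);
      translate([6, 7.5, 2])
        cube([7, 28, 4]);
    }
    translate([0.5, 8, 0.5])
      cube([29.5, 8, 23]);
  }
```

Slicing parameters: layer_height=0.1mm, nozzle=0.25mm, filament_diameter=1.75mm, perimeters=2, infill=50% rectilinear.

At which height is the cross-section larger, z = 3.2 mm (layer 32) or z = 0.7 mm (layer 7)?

layer 32 (z = 3.2 mm)

Layer 32 (z = 3.2): the cube is present — its section is the full 10×14.5 rectangle (area 145.00 mm²); the 7×28 cube at (6, 7.5) contributes its full rectangle (area 196.00 mm²); Merging all regions: the regions partially overlap — summed areas 341.00 mm² minus the doubly-counted overlap 28.00 mm² gives 313.00 mm² — area = 313.00 mm²; the cube at (0.5, 8) is present — its section is the full 29.5×8 rectangle (area 236.00 mm²); Taking the first minus the rest: starting from that combined region (313.00 mm²), the 29.5×8 cube at (0.5, 8) partially overlaps it — only the 91.75 mm² overlap (of its 236.00 mm²) is removed, clipping the outline — area = 221.25 mm²; (rotated 15° about Z; rotation is an isometry so areas/perimeters/island counts are preserved). So its area = 221.25 mm². Layer 7 (z = 0.7): the 10×14.5 cube contributes its full rectangle (area 145.00 mm²); the cube at (6, 7.5) is not intersected at this z (z outside [2, 6]); Merging all regions: only the 10×14.5 cube is present, so the union is just that shape — area = 145.00 mm²; the 29.5×8 cube at (0.5, 8) contributes its full rectangle (area 236.00 mm²); Subtracting the remaining from the first: starting from the result so far (145.00 mm²), the 29.5×8 cube at (0.5, 8) partially overlaps it — only the 61.75 mm² overlap (of its 236.00 mm²) is removed, clipping the outline — area = 83.25 mm²; (whole slice rotated 15° about Z — lengths, areas and connectivity unchanged). So its area = 83.25 mm². Layer 32 is larger (221.25 vs 83.25 mm²).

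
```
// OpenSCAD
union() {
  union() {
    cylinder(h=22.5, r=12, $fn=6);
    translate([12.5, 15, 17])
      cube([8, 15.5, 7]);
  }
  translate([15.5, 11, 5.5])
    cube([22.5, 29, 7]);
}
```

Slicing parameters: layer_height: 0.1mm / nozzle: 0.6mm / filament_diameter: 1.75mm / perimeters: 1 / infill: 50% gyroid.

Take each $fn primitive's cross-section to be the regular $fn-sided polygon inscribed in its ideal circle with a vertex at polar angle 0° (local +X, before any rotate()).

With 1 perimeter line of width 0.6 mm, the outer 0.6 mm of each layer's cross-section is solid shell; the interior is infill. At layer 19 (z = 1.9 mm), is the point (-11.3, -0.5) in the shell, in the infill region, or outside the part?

At z = 1.9 mm: the r=12 cylinder gives a regular 6-gon of circumradius 12 (constant along its height); the cube at (12.5, 15) does not reach this height (z outside [17, 24]); Merging all regions: only the r=12 cylinder is present, so the union is just that shape — 1 connected region; the cube at (15.5, 11) is not intersected at this z (z outside [5.5, 12.5]); Merging all regions: only the result so far is present, so the union is just that shape — 1 connected region. Overall, the cross-section is a single solid region. The nearest boundary edge runs (-12.00, 0.00)→(-6.00, -10.39); distance from the point to it = 0.36 mm. The point is inside the cross-section, 0.36 mm from the nearest boundary — within the 0.6 mm shell band (1 × 0.6).

shell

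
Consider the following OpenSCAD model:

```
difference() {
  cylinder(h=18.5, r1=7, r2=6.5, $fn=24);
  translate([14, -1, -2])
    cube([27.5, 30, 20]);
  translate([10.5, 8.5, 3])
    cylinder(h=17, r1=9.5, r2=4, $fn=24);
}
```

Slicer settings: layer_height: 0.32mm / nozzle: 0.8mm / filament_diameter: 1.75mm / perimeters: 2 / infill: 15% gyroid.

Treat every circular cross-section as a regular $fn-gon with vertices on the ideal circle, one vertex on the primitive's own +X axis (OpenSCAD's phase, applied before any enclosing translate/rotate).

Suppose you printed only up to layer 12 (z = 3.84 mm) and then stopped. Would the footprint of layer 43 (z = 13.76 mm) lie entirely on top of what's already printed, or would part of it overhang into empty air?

Compare the two slices. At z = 3.84: the cone (r1=7→r2=6.5) has section circumradius 6.896 here — a regular 24-gon (area = (24/2)·6.896²·sin(360°/24) = 147.71 mm²); the cube at (14, -1) is present — its section is the full 27.5×30 rectangle (area 825.00 mm²); the cone at (10.5, 8.5): at t=0.049 of its height the radius interpolates to r₁+(r₂−r₁)t = 9.228, giving a regular 24-gon of that circumradius (area = (24/2)·9.228²·sin(360°/24) = 264.49 mm²); Taking the first minus the rest: starting from the cone (147.71 mm²), the 27.5×30 cube at (14, -1) misses the remaining region (no effect); the cone at (10.5, 8.5) partially overlaps it — only the 14.60 mm² overlap (of its 264.49 mm²) is removed, clipping the outline — area = 133.11 mm². At z = 13.76: the cone: at t=0.744 of its height the radius interpolates to r₁+(r₂−r₁)t = 6.628, giving a regular 24-gon of that circumradius (area = (24/2)·6.628²·sin(360°/24) = 136.44 mm²); the cube at (14, -1) (footprint 27.5×30) is included at this height (area 825.00 mm²); the cone at (10.5, 8.5) (r1=9.5→r2=4) has section circumradius 6.019 here — a regular 24-gon (area = (24/2)·6.019²·sin(360°/24) = 112.51 mm²); Subtracting the remaining from the first: starting from the cone (136.44 mm²), the 27.5×30 cube at (14, -1) misses the remaining region (no effect); the cone at (10.5, 8.5) misses the remaining region (no effect) — area = 136.44 mm². Checking containment: at z = 13.76 the cross-section extends beyond the z = 3.84 cross-section by about 12.23 mm².

part overhangs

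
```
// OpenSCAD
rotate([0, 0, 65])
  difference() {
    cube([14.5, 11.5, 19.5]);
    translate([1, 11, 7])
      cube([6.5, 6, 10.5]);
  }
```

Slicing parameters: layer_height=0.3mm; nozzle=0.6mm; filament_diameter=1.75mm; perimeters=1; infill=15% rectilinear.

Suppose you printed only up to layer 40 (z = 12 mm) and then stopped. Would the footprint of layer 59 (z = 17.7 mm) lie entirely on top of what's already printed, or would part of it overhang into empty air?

part overhangs

Compare the two slices. At z = 12: the cube (footprint 14.5×11.5) is included at this height (area 166.75 mm²); the 6.5×6 cube at (1, 11) contributes its full rectangle (area 39.00 mm²); Taking the first minus the rest: starting from the 14.5×11.5 cube (166.75 mm²), the 6.5×6 cube at (1, 11) partially overlaps it — only the 3.25 mm² overlap (of its 39.00 mm²) is removed, clipping the outline — area = 163.50 mm²; (rotated 65° about Z; rotation is an isometry so areas/perimeters/island counts are preserved). At z = 17.7: the cube is present — its section is the full 14.5×11.5 rectangle (area 166.75 mm²); the cube at (1, 11) is absent (z outside [7, 17.5]); After the difference (first − rest): none of the subtracted shapes is present at this height, so the 14.5×11.5 cube is unchanged — area = 166.75 mm²; (rotated 65° about Z; rotation is an isometry so areas/perimeters/island counts are preserved). Checking containment: at z = 17.7 the cross-section extends beyond the z = 12 cross-section by about 3.25 mm².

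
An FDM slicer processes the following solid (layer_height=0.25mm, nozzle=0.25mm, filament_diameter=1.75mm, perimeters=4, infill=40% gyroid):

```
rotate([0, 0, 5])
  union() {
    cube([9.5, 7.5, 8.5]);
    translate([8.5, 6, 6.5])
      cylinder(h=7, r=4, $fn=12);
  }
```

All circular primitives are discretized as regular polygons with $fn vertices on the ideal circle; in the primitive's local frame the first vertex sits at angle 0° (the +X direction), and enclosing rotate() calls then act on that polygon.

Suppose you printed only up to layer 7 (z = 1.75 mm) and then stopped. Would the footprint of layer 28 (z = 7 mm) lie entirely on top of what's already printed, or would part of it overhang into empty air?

part overhangs

Compare the two slices. At z = 1.75: the cube (footprint 9.5×7.5) is included at this height (area 71.25 mm²); the cylinder at (8.5, 6) is absent (z outside [6.5, 13.5]); Combining (union): only the 9.5×7.5 cube is present, so the union is just that shape — area = 71.25 mm²; (rotated 5° about Z; rotation is an isometry so areas/perimeters/island counts are preserved). At z = 7: the cube is present — its section is the full 9.5×7.5 rectangle (area 71.25 mm²); the r=4 cylinder at (8.5, 6) gives a regular 12-gon of circumradius 4 (constant along its height) (area = (12/2)·4.000²·sin(360°/12) = 48.00 mm²); Combining (union): the regions partially overlap — summed areas 119.25 mm² minus the doubly-counted overlap 23.06 mm² gives 96.19 mm² — area = 96.19 mm²; (rotated 5° about Z; rotation is an isometry so areas/perimeters/island counts are preserved). Checking containment: at z = 7 the cross-section extends beyond the z = 1.75 cross-section by about 24.94 mm².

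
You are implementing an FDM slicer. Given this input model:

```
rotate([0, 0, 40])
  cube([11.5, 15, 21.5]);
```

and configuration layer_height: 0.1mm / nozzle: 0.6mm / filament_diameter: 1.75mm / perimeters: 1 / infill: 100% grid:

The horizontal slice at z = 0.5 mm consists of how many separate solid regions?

1

At z = 0.5 mm: the cube (footprint 11.5×15) is included at this height; (rotated 40° about Z; rotation is an isometry so areas/perimeters/island counts are preserved). The result has 1 disconnected region.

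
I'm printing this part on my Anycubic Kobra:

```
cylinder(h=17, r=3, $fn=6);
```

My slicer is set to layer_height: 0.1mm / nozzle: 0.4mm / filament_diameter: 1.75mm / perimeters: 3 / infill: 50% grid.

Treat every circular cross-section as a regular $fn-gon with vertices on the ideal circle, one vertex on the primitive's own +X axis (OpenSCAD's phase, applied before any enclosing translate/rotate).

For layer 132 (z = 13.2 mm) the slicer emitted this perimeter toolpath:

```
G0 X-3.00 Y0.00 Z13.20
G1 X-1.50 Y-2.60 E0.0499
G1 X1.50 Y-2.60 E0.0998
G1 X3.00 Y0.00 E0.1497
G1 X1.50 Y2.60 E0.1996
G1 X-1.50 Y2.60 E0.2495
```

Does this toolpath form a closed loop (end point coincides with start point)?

Start point (G0): (-3.00, 0.00). End point (last G1): the path does not return to the start — open.

no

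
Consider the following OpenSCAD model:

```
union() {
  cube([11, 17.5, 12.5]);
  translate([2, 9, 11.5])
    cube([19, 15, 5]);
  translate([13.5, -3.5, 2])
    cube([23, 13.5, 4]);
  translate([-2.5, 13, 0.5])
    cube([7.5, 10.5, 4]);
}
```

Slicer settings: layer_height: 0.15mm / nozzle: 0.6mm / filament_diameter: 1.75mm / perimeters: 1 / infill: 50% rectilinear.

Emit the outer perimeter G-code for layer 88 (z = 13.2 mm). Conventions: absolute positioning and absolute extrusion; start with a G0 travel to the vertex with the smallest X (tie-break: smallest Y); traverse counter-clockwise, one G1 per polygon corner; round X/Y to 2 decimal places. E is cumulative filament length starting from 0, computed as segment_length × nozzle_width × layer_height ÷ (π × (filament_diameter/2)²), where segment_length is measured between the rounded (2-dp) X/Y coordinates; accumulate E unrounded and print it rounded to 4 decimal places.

At z = 13.2 mm: the cube is not intersected at this z (z outside [0, 12.5]); the cube at (2, 9) (footprint 19×15) is included at this height; the cube at (13.5, -3.5) is absent (z outside [2, 6]); the cube at (-2.5, 13) is absent (z outside [0.5, 4.5]); Combining (union): only the 19×15 cube at (2, 9) is present, so the union is just that shape — 1 connected region. The outline is a single polygon with 4 vertices. Extrusion per mm of travel: 0.6 × 0.15 / (π × 0.875²) = 0.037418. Accumulating E over each segment gives final E = 2.5444.

G0 X2.00 Y9.00 Z13.20
G1 X21.00 Y9.00 E0.7109
G1 X21.00 Y24.00 E1.2722
G1 X2.00 Y24.00 E1.9831
G1 X2.00 Y9.00 E2.5444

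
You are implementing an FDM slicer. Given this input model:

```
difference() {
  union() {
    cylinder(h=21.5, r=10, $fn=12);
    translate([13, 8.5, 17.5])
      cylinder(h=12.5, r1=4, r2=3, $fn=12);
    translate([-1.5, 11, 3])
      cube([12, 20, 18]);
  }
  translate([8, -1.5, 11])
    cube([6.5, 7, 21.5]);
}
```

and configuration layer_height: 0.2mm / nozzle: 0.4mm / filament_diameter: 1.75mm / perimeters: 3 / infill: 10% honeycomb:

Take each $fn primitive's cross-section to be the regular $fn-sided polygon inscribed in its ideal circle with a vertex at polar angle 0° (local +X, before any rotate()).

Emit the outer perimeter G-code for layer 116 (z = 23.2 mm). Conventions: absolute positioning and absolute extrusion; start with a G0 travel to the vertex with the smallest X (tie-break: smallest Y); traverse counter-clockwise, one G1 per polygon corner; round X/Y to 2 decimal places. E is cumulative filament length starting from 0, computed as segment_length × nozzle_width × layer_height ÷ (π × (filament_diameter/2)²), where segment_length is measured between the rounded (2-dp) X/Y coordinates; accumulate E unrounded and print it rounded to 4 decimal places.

At z = 23.2 mm: the cylinder is not intersected at this z (z outside [0, 21.5]); the cone at (13, 8.5) contributes a regular 12-gon of circumradius 3.544 (interpolated between r1=4 and r2=3 at t=0.456); the cube at (-1.5, 11) is absent (z outside [3, 21]); Combining (union): only the cone at (13, 8.5) is present, so the union is just that shape — 1 connected region; the cube at (8, -1.5) (footprint 6.5×7) is included at this height; After the difference (first − rest): starting from that combined region, the 6.5×7 cube at (8, -1.5) partially overlaps it — only the 1.06 mm² overlap (of its 45.50 mm²) is removed, clipping the outline — 1 connected region. The outline is a single polygon with 13 vertices. Extrusion per mm of travel: 0.4 × 0.2 / (π × 0.875²) = 0.033260. Accumulating E over each segment gives final E = 0.7318.

G0 X9.46 Y8.50 Z23.20
G1 X9.93 Y6.73 E0.0609
G1 X11.16 Y5.50 E0.1188
G1 X14.50 Y5.50 E0.2299
G1 X14.50 Y5.36 E0.2345
G1 X14.77 Y5.43 E0.2438
G1 X16.07 Y6.73 E0.3049
G1 X16.54 Y8.50 E0.3658
G1 X16.07 Y10.27 E0.4268
G1 X14.77 Y11.57 E0.4879
G1 X13.00 Y12.04 E0.5488
G1 X11.23 Y11.57 E0.6097
G1 X9.93 Y10.27 E0.6709
G1 X9.46 Y8.50 E0.7318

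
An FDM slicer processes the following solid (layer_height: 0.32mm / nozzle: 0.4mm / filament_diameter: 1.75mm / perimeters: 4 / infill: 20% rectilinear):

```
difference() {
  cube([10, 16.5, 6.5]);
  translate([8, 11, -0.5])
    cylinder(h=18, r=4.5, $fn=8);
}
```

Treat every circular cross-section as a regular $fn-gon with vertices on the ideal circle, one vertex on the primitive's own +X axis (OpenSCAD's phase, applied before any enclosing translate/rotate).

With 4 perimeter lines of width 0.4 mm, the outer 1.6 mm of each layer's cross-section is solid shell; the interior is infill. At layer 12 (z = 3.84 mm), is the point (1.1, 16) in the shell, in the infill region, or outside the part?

At z = 3.84 mm: the cube (footprint 10×16.5) is included at this height; the r=4.5 cylinder at (8, 11) contributes a regular 8-gon of circumradius 4.5; After the difference (first − rest): starting from the 10×16.5 cube, the r=4.5 cylinder at (8, 11) partially overlaps it — only the 44.98 mm² overlap (of its 57.28 mm²) is removed, clipping the outline — 1 connected region. Overall, the cross-section is a single solid region. The nearest boundary edge runs (0.00, 16.50)→(10.00, 16.50); distance from the point to it = 0.50 mm. The point is inside the cross-section, 0.50 mm from the nearest boundary — within the 1.6 mm shell band (4 × 0.4).

shell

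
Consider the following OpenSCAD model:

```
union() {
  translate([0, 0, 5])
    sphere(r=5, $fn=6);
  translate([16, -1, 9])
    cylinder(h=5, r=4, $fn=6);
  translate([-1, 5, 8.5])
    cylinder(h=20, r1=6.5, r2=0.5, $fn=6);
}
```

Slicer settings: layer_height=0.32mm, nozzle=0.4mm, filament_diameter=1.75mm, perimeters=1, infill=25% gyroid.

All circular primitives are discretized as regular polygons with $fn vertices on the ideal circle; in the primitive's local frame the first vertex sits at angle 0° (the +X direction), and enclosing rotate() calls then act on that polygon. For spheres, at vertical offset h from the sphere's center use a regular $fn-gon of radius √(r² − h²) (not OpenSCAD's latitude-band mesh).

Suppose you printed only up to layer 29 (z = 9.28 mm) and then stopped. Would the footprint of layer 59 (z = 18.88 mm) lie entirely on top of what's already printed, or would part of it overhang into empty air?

Compare the two slices. At z = 9.28: the sphere: section is a regular 6-gon, circumradius = √(r²−h²) = √(5²−4.28²) = 2.585 (area = (6/2)·2.585²·sin(360°/6) = 17.36 mm²); the r=4 cylinder at (16, -1) gives a regular 6-gon of circumradius 4 (constant along its height) (area = (6/2)·4.000²·sin(360°/6) = 41.57 mm²); the cone at (-1, 5) contributes a regular 6-gon of circumradius 6.266 (interpolated between r1=6.5 and r2=0.5 at t=0.039) (area = (6/2)·6.266²·sin(360°/6) = 102.01 mm²); Taking the union: the regions partially overlap — summed areas 160.94 mm² minus the doubly-counted overlap 10.67 mm² gives 150.26 mm² — area = 150.26 mm². At z = 18.88: the sphere is not intersected at this z (|z−center|=13.880 > r=5); the cylinder at (16, -1) is absent (z outside [9, 14]); the cone at (-1, 5): at t=0.519 of its height the radius interpolates to r₁+(r₂−r₁)t = 3.386, giving a regular 6-gon of that circumradius (area = (6/2)·3.386²·sin(360°/6) = 29.79 mm²); Combining (union): only the cone at (-1, 5) is present, so the union is just that shape — area = 29.79 mm². Checking containment: the cross-section at z = 18.88 is a subset of the cross-section at z = 9.28.

entirely on top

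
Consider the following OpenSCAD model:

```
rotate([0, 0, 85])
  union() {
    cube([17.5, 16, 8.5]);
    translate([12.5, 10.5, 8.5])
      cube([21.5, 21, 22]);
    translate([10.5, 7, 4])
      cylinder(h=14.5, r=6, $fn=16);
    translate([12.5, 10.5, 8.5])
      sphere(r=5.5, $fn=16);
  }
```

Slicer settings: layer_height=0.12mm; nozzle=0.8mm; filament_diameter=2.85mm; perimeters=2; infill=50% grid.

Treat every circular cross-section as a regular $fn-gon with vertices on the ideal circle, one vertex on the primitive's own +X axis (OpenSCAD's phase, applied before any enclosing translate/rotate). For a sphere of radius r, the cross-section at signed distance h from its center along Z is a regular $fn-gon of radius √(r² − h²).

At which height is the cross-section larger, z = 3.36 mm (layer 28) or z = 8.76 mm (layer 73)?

Layer 28 (z = 3.36): the 17.5×16 cube contributes its full rectangle (area 280.00 mm²); the cube at (12.5, 10.5) is absent (z outside [8.5, 30.5]); the cylinder at (10.5, 7) is not intersected at this z (z outside [4, 18.5]); the r=5.5 sphere at (12.5, 10.5) contributes a regular 16-gon of circumradius √(5.5²−5.14²) = 1.957 (area = (16/2)·1.957²·sin(360°/16) = 11.73 mm²); Taking the union: the r=5.5 sphere at (12.5, 10.5) lies entirely inside the 17.5×16 cube, so the union is just the 17.5×16 cube — area = 280.00 mm²; (rotated 85° about Z; rotation is an isometry so areas/perimeters/island counts are preserved). So its area = 280.00 mm². Layer 73 (z = 8.76): the cube is absent (z outside [0, 8.5]); the cube at (12.5, 10.5) is present — its section is the full 21.5×21 rectangle (area 451.50 mm²); the r=6 cylinder at (10.5, 7) gives a regular 16-gon of circumradius 6 (constant along its height) (area = (16/2)·6.000²·sin(360°/16) = 110.21 mm²); the sphere at (12.5, 10.5): section is a regular 16-gon, circumradius = √(r²−h²) = √(5.5²−0.26²) = 5.494 (area = (16/2)·5.494²·sin(360°/16) = 92.40 mm²); Taking the union: the regions partially overlap — summed areas 654.12 mm² minus the doubly-counted overlap 79.29 mm² gives 574.83 mm² — area = 574.83 mm²; (whole slice rotated 85° about Z — lengths, areas and connectivity unchanged). So its area = 574.83 mm². Layer 73 is larger (574.83 vs 280.00 mm²).

layer 73 (z = 8.76 mm)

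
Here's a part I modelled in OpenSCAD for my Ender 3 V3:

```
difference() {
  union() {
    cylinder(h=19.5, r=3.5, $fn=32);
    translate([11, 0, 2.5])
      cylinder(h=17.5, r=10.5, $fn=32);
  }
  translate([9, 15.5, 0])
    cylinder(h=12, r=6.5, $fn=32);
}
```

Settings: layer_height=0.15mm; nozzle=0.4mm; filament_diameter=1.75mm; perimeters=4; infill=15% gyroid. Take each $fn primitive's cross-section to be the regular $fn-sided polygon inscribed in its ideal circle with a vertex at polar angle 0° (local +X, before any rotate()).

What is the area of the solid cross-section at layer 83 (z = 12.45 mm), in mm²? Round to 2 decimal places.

368.24 mm²

At z = 12.45 mm: the cylinder: section is a regular 32-gon, circumradius r=3.5 (area = (32/2)·3.500²·sin(360°/32) = 38.24 mm²); the r=10.5 cylinder at (11, 0) gives a regular 32-gon of circumradius 10.5 (constant along its height) (area = (32/2)·10.500²·sin(360°/32) = 344.14 mm²); Merging all regions: the regions partially overlap — summed areas 382.38 mm² minus the doubly-counted overlap 14.14 mm² gives 368.24 mm² — area = 368.24 mm²; the cylinder at (9, 15.5) is absent (z outside [0, 12]); After the difference (first − rest): none of the subtracted shapes is present at this height, so that combined region is unchanged — area = 368.24 mm². Overall, the cross-section is a single solid region. Net area = 368.24 mm².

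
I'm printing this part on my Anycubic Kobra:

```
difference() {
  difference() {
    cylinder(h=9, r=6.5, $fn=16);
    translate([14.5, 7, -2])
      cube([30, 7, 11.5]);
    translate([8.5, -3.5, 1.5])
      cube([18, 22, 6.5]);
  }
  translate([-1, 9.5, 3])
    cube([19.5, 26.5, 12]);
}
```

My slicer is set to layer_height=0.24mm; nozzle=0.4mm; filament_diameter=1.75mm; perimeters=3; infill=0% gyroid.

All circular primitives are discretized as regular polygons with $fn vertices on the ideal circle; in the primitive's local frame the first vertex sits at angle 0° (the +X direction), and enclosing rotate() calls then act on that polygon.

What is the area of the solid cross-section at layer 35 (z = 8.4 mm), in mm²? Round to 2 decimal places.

At z = 8.4 mm: the cylinder: section is a regular 16-gon, circumradius r=6.5 (area = (16/2)·6.500²·sin(360°/16) = 129.35 mm²); the cube at (14.5, 7) (footprint 30×7) is included at this height (area 210.00 mm²); the cube at (8.5, -3.5) is not intersected at this z (z outside [1.5, 8]); After the difference (first − rest): starting from the r=6.5 cylinder (129.35 mm²), the 30×7 cube at (14.5, 7) misses the remaining region (no effect) — area = 129.35 mm²; the cube at (-1, 9.5) is present — its section is the full 19.5×26.5 rectangle (area 516.75 mm²); Subtracting the remaining from the first: starting from the result so far (129.35 mm²), the 19.5×26.5 cube at (-1, 9.5) misses the remaining region (no effect) — area = 129.35 mm². Overall, the cross-section is a single solid region. Net area = 129.35 mm².

129.35 mm²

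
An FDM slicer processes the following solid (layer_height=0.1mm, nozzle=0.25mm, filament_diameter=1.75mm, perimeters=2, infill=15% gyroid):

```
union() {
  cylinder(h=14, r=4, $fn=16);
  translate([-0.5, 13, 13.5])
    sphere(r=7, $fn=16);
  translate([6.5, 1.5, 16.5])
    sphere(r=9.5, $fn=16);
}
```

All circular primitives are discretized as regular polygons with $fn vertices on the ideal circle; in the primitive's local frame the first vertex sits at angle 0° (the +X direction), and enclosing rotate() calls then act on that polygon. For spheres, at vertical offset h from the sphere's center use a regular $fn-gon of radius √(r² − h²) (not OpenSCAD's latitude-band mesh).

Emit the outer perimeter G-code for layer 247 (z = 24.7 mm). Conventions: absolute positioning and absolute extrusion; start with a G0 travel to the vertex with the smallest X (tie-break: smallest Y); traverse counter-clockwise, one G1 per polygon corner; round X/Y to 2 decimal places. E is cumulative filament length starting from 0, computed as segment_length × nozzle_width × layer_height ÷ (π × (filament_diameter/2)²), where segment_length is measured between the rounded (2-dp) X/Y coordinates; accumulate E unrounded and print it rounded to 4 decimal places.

G0 X1.70 Y1.50 Z24.70
G1 X2.07 Y-0.34 E0.0195
G1 X3.11 Y-1.89 E0.0389
G1 X4.66 Y-2.93 E0.0583
G1 X6.50 Y-3.30 E0.0778
G1 X8.34 Y-2.93 E0.0973
G1 X9.89 Y-1.89 E0.1167
G1 X10.93 Y-0.34 E0.1361
G1 X11.30 Y1.50 E0.1556
G1 X10.93 Y3.34 E0.1751
G1 X9.89 Y4.89 E0.1945
G1 X8.34 Y5.93 E0.2139
G1 X6.50 Y6.30 E0.2334
G1 X4.66 Y5.93 E0.2530
G1 X3.11 Y4.89 E0.2724
G1 X2.07 Y3.34 E0.2918
G1 X1.70 Y1.50 E0.3113

At z = 24.7 mm: the cylinder is not intersected at this z (z outside [0, 14]); the sphere at (-0.5, 13) is not intersected at this z (|z−center|=11.200 > r=7); the r=9.5 sphere at (6.5, 1.5) contributes a regular 16-gon of circumradius √(9.5²−8.2²) = 4.797; Merging all regions: only the r=9.5 sphere at (6.5, 1.5) is present, so the union is just that shape — 1 connected region. The outline is a single polygon with 16 vertices. Extrusion per mm of travel: 0.25 × 0.1 / (π × 0.875²) = 0.010394. Accumulating E over each segment gives final E = 0.3113.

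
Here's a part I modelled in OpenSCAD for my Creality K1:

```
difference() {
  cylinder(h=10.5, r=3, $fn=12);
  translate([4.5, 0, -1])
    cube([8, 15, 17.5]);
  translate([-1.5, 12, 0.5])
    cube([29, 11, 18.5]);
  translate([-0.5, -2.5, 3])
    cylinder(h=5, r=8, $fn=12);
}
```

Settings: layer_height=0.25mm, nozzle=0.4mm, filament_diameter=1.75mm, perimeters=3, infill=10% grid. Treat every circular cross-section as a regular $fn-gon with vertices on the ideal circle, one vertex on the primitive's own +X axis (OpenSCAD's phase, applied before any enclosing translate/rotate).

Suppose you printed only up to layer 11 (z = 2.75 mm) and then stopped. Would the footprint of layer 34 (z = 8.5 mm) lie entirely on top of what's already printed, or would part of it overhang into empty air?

Compare the two slices. At z = 2.75: the r=3 cylinder contributes a regular 12-gon of circumradius 3 (area = (12/2)·3.000²·sin(360°/12) = 27.00 mm²); the cube at (4.5, 0) is present — its section is the full 8×15 rectangle (area 120.00 mm²); the cube at (-1.5, 12) is present — its section is the full 29×11 rectangle (area 319.00 mm²); the cylinder at (-0.5, -2.5) is absent (z outside [3, 8]); Taking the first minus the rest: starting from the r=3 cylinder (27.00 mm²), the 8×15 cube at (4.5, 0) misses the remaining region (no effect); the 29×11 cube at (-1.5, 12) misses the remaining region (no effect) — area = 27.00 mm². At z = 8.5: the r=3 cylinder gives a regular 12-gon of circumradius 3 (constant along its height) (area = (12/2)·3.000²·sin(360°/12) = 27.00 mm²); the cube at (4.5, 0) (footprint 8×15) is included at this height (area 120.00 mm²); the cube at (-1.5, 12) is present — its section is the full 29×11 rectangle (area 319.00 mm²); the cylinder at (-0.5, -2.5) is not intersected at this z (z outside [3, 8]); Taking the first minus the rest: starting from the r=3 cylinder (27.00 mm²), the 8×15 cube at (4.5, 0) misses the remaining region (no effect); the 29×11 cube at (-1.5, 12) misses the remaining region (no effect) — area = 27.00 mm². Checking containment: the cross-section at z = 8.5 is a subset of the cross-section at z = 2.75.

entirely on top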